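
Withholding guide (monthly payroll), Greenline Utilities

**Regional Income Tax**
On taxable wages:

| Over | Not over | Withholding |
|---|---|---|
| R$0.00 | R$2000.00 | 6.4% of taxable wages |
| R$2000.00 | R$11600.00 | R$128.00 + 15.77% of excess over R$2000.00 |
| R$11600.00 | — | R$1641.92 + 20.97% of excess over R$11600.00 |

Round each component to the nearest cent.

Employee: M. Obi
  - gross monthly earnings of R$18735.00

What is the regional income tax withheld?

Regional Income Tax: taxable = R$18735.00
  R$1641.92 + 20.97% × (R$18735.00 − R$11600.00) = R$1641.92 + 20.97% × R$7135.00 = R$3138.13

R$3138.13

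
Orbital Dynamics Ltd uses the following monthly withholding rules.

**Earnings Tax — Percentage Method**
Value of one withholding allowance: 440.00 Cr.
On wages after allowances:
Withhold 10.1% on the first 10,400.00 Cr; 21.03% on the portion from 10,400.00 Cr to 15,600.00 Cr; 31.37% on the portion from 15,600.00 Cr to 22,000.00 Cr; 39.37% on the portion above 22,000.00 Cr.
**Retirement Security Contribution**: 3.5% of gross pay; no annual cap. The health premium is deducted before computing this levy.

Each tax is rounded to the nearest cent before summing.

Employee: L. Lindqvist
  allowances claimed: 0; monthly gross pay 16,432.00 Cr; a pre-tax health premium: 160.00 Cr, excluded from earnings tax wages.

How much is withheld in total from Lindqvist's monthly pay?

Earnings Tax: taxable = 16,432.00 Cr − 160.00 Cr = 16,272.00 Cr
  2,143.96 Cr + 31.37% × (16,272.00 Cr − 15,600.00 Cr) = 2,143.96 Cr + 31.37% × 672.00 Cr = 2,354.77 Cr
Retirement Security Contribution: 3.5% × 16,272.00 Cr = 569.52 Cr
Total: 2,354.77 Cr + 569.52 Cr = 2,924.29 Cr

2,924.29 Cr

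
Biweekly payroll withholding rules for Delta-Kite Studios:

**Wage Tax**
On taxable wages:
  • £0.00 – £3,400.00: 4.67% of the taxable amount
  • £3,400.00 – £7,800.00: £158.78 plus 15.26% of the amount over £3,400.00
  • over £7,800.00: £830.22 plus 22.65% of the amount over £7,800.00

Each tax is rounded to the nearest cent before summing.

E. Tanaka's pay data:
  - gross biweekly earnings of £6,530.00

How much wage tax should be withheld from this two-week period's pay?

£636.42

Wage Tax: taxable = £6,530.00
  £158.78 + 15.26% × (£6,530.00 − £3,400.00) = £158.78 + 15.26% × £3,130.00 = £636.42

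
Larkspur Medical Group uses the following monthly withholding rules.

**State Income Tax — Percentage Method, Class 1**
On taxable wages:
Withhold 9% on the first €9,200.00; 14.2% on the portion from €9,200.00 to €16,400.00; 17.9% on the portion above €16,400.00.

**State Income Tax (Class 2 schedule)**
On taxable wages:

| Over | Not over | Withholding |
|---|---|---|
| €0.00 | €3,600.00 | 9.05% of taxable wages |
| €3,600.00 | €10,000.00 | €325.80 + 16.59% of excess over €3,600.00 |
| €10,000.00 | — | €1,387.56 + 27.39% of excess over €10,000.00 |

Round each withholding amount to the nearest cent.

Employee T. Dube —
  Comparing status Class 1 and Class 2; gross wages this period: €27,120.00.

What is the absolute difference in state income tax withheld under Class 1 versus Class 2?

€2,307.45

State Income Tax (Class 1): taxable = €27,120.00
  €1,850.40 + 17.9% × (€27,120.00 − €16,400.00) = €1,850.40 + 17.9% × €10,720.00 = €3,769.28
State Income Tax (Class 2): taxable = €27,120.00
  €1,387.56 + 27.39% × (€27,120.00 − €10,000.00) = €1,387.56 + 27.39% × €17,120.00 = €6,076.73
Difference: |€3,769.28 − €6,076.73| = €2,307.45 (higher under Class 2)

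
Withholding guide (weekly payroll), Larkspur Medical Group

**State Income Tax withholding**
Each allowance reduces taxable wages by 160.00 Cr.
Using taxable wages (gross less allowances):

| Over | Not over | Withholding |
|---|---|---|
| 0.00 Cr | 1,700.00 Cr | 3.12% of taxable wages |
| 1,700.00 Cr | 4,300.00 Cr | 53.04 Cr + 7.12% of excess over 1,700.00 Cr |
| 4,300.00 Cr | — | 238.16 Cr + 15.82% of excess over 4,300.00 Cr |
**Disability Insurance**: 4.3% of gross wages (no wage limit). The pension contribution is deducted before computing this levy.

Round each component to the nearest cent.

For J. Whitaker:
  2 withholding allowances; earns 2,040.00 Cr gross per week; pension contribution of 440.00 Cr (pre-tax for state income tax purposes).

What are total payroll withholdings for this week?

108.74 Cr

State Income Tax: taxable = 2,040.00 Cr − 440.00 Cr − 2×160.00 Cr = 1,280.00 Cr
  3.12% × 1,280.00 Cr = 39.94 Cr
Disability Insurance: 4.3% × 1,600.00 Cr = 68.80 Cr
Total: 39.94 Cr + 68.80 Cr = 108.74 Cr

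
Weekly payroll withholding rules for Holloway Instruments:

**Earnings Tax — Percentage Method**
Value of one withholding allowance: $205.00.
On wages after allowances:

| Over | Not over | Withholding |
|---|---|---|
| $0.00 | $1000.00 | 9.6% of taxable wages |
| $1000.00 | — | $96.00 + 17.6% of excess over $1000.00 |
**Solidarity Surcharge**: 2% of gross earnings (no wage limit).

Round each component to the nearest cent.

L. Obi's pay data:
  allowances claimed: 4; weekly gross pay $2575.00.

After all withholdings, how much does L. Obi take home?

$2294.62

Earnings Tax: taxable = $2575.00 − 4×$205.00 = $1755.00
  $96.00 + 17.6% × ($1755.00 − $1000.00) = $96.00 + 17.6% × $755.00 = $228.88
Solidarity Surcharge: 2% × $2575.00 = $51.50
Total withheld: $228.88 + $51.50 = $280.38
Net pay: $2575.00 − $280.38 = $2294.62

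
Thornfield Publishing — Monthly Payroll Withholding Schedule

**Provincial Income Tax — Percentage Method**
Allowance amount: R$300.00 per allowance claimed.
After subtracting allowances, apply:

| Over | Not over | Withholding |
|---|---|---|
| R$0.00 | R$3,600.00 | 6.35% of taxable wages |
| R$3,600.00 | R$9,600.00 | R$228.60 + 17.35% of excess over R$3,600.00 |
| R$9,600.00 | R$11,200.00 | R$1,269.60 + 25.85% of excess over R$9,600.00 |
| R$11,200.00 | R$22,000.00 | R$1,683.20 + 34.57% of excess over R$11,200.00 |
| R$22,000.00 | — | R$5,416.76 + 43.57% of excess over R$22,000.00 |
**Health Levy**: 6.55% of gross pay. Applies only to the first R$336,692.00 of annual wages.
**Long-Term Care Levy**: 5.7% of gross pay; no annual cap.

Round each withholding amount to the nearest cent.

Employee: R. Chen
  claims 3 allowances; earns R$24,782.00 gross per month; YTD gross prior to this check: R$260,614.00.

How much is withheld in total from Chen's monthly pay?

Provincial Income Tax: taxable = R$24,782.00 − 3×R$300.00 = R$23,882.00
  R$5,416.76 + 43.57% × (R$23,882.00 − R$22,000.00) = R$5,416.76 + 43.57% × R$1,882.00 = R$6,236.75
Health Levy: 6.55% × R$24,782.00 = R$1,623.22
Long-Term Care Levy: 5.7% × R$24,782.00 = R$1,412.57
Total: R$6,236.75 + R$1,623.22 + R$1,412.57 = R$9,272.54

R$9,272.54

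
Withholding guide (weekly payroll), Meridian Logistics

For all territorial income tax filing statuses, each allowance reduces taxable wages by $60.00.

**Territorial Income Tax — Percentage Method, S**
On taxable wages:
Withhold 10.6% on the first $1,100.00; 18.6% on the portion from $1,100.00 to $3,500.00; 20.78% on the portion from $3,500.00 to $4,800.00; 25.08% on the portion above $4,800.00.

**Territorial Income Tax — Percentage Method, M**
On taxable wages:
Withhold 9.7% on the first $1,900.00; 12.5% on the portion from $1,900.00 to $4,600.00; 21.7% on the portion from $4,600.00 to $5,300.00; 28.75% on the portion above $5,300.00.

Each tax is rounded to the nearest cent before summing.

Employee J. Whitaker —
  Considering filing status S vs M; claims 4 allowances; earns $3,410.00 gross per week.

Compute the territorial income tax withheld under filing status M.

Territorial Income Tax (M): taxable = $3,410.00 − 4×$60.00 = $3,170.00
  $184.30 + 12.5% × ($3,170.00 − $1,900.00) = $184.30 + 12.5% × $1,270.00 = $343.05

$343.05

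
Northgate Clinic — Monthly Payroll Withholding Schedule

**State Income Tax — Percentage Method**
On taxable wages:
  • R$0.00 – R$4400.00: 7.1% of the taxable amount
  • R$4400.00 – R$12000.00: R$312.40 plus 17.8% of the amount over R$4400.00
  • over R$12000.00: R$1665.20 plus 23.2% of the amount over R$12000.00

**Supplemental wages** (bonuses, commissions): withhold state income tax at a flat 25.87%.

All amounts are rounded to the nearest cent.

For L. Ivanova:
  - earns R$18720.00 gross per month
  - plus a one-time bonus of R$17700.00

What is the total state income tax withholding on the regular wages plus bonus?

State Income Tax: taxable = R$18720.00
  R$1665.20 + 23.2% × (R$18720.00 − R$12000.00) = R$1665.20 + 23.2% × R$6720.00 = R$3224.24
Supplemental (25.87% flat on bonus): 25.87% × R$17700.00 = R$4578.99
Total state income tax: R$3224.24 + R$4578.99 = R$7803.23

R$7803.23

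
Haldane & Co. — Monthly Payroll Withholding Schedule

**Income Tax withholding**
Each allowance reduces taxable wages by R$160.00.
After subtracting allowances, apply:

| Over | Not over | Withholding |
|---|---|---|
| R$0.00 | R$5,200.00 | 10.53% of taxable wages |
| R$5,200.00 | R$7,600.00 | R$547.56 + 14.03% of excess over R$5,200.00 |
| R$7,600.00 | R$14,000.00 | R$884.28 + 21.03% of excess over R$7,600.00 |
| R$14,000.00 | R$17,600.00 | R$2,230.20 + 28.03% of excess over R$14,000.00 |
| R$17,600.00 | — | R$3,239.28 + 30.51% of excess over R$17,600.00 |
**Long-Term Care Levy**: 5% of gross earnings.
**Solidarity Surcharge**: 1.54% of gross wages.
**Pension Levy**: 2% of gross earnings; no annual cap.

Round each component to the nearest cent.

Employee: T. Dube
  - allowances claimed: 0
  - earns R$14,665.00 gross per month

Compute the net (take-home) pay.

R$10,996.01

Income Tax: taxable = R$14,665.00
  R$2,230.20 + 28.03% × (R$14,665.00 − R$14,000.00) = R$2,230.20 + 28.03% × R$665.00 = R$2,416.60
Long-Term Care Levy: 5% × R$14,665.00 = R$733.25
Solidarity Surcharge: 1.54% × R$14,665.00 = R$225.84
Pension Levy: 2% × R$14,665.00 = R$293.30
Total withheld: R$2,416.60 + R$733.25 + R$225.84 + R$293.30 = R$3,668.99
Net pay: R$14,665.00 − R$3,668.99 = R$10,996.01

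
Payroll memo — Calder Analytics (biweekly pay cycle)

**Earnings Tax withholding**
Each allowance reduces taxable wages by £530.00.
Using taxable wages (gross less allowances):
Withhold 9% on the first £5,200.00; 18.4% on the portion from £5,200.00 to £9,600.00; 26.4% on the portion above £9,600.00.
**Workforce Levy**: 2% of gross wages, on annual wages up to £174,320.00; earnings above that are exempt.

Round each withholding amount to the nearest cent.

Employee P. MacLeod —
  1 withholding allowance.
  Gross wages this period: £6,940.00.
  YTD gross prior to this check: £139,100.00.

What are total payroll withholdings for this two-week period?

£829.44

Earnings Tax: taxable = £6,940.00 − 1×£530.00 = £6,410.00
  £468.00 + 18.4% × (£6,410.00 − £5,200.00) = £468.00 + 18.4% × £1,210.00 = £690.64
Workforce Levy: 2% × £6,940.00 = £138.80
Total: £690.64 + £138.80 = £829.44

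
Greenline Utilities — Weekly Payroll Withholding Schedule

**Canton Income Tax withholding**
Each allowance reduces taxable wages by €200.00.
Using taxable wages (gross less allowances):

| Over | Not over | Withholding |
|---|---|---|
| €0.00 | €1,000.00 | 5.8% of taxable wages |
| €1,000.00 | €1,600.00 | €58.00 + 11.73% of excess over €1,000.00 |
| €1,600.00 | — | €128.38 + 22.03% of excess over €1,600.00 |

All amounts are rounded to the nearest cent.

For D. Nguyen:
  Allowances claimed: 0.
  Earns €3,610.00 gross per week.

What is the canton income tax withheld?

€571.18

Canton Income Tax: taxable = €3,610.00
  €128.38 + 22.03% × (€3,610.00 − €1,600.00) = €128.38 + 22.03% × €2,010.00 = €571.18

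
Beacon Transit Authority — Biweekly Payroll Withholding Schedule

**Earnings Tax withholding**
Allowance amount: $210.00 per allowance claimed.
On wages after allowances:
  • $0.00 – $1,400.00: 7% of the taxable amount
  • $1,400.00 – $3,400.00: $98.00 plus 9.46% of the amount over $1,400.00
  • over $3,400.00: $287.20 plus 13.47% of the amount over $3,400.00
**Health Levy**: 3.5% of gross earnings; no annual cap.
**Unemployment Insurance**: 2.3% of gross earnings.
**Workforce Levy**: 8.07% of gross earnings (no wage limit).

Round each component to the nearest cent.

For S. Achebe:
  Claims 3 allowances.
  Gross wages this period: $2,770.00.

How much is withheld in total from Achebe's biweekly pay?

$552.20

Earnings Tax: taxable = $2,770.00 − 3×$210.00 = $2,140.00
  $98.00 + 9.46% × ($2,140.00 − $1,400.00) = $98.00 + 9.46% × $740.00 = $168.00
Health Levy: 3.5% × $2,770.00 = $96.95
Unemployment Insurance: 2.3% × $2,770.00 = $63.71
Workforce Levy: 8.07% × $2,770.00 = $223.54
Total: $168.00 + $96.95 + $63.71 + $223.54 = $552.20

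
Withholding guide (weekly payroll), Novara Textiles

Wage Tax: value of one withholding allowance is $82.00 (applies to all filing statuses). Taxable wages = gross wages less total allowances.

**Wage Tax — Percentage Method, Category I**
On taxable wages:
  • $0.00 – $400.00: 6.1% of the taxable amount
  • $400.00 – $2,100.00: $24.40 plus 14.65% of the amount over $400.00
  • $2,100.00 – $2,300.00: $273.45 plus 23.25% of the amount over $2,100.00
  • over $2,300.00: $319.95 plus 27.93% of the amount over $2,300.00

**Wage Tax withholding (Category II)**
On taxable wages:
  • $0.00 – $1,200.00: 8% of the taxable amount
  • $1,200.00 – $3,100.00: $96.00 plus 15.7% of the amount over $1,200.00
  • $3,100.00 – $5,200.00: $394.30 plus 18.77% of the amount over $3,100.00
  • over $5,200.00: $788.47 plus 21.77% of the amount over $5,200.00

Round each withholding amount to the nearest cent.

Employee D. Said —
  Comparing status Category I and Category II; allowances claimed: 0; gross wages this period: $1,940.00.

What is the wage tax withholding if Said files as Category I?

$250.01

Wage Tax (Category I): taxable = $1,940.00
  $24.40 + 14.65% × ($1,940.00 − $400.00) = $24.40 + 14.65% × $1,540.00 = $250.01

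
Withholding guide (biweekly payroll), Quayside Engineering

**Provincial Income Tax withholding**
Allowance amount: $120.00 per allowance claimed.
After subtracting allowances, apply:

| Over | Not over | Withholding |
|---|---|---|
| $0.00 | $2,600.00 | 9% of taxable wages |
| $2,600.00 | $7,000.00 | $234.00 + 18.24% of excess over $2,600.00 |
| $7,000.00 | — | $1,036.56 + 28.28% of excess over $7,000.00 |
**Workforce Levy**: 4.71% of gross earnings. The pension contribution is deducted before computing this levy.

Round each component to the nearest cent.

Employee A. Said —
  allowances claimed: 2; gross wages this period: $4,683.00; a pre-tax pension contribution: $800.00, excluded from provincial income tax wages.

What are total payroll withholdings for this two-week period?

$607.13

Provincial Income Tax: taxable = $4,683.00 − $800.00 − 2×$120.00 = $3,643.00
  $234.00 + 18.24% × ($3,643.00 − $2,600.00) = $234.00 + 18.24% × $1,043.00 = $424.24
Workforce Levy: 4.71% × $3,883.00 = $182.89
Total: $424.24 + $182.89 = $607.13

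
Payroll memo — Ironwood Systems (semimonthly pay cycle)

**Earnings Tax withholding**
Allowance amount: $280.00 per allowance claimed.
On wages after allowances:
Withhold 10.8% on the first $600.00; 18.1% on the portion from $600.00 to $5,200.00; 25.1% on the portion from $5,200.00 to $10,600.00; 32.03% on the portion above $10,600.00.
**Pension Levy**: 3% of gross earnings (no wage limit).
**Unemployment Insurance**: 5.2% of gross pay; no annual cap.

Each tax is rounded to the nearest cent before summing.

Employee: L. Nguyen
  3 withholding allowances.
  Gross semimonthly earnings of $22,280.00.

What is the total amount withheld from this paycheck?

Earnings Tax: taxable = $22,280.00 − 3×$280.00 = $21,440.00
  $2,252.80 + 32.03% × ($21,440.00 − $10,600.00) = $2,252.80 + 32.03% × $10,840.00 = $5,724.85
Pension Levy: 3% × $22,280.00 = $668.40
Unemployment Insurance: 5.2% × $22,280.00 = $1,158.56
Total: $5,724.85 + $668.40 + $1,158.56 = $7,551.81

$7,551.81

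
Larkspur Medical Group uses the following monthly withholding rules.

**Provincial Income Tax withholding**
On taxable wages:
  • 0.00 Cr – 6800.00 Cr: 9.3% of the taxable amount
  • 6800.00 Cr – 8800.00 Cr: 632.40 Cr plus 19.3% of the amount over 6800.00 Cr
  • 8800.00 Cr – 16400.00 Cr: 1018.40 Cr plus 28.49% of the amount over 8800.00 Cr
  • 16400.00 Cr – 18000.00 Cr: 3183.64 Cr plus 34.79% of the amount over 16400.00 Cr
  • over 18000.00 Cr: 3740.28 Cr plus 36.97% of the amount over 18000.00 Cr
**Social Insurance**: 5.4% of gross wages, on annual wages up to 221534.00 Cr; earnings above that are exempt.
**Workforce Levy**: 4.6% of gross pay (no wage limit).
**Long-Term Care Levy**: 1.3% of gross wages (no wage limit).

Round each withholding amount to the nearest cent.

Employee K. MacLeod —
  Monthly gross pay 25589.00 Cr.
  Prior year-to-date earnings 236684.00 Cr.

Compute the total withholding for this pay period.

8055.68 Cr

Provincial Income Tax: taxable = 25589.00 Cr
  3740.28 Cr + 36.97% × (25589.00 Cr − 18000.00 Cr) = 3740.28 Cr + 36.97% × 7589.00 Cr = 6545.93 Cr
Social Insurance: YTD 236684.00 Cr ≥ cap 221534.00 Cr → 0.00 Cr
Workforce Levy: 4.6% × 25589.00 Cr = 1177.09 Cr
Long-Term Care Levy: 1.3% × 25589.00 Cr = 332.66 Cr
Total: 6545.93 Cr + 0.00 Cr + 1177.09 Cr + 332.66 Cr = 8055.68 Cr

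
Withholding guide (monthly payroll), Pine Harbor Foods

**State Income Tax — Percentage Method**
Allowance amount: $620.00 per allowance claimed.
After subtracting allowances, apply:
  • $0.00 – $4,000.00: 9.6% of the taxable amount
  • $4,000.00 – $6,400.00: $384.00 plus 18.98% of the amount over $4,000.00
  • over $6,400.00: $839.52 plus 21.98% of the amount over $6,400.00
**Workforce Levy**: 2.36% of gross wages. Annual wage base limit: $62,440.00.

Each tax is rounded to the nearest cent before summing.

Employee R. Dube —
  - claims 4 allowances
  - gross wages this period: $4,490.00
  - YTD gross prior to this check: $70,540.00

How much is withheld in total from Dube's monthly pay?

State Income Tax: taxable = $4,490.00 − 4×$620.00 = $2,010.00
  9.6% × $2,010.00 = $192.96
Workforce Levy: YTD $70,540.00 ≥ cap $62,440.00 → $0.00
Total: $192.96 + $0.00 = $192.96

$192.96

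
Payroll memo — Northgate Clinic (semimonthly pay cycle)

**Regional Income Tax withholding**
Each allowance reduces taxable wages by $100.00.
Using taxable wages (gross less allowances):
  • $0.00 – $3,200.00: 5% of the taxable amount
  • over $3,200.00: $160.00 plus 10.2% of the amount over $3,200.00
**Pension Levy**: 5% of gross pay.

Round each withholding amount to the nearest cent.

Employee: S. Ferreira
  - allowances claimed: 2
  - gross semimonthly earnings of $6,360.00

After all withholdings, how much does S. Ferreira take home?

Regional Income Tax: taxable = $6,360.00 − 2×$100.00 = $6,160.00
  $160.00 + 10.2% × ($6,160.00 − $3,200.00) = $160.00 + 10.2% × $2,960.00 = $461.92
Pension Levy: 5% × $6,360.00 = $318.00
Total withheld: $461.92 + $318.00 = $779.92
Net pay: $6,360.00 − $779.92 = $5,580.08

$5,580.08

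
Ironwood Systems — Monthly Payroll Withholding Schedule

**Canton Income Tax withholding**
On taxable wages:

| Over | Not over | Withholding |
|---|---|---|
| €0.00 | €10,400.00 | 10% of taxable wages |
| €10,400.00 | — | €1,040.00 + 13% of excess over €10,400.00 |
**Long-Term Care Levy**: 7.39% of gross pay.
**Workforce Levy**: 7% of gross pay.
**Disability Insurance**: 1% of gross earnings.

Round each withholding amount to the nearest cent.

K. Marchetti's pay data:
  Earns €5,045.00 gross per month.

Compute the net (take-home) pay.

€3,764.07

Canton Income Tax: taxable = €5,045.00
  10% × €5,045.00 = €504.50
Long-Term Care Levy: 7.39% × €5,045.00 = €372.83
Workforce Levy: 7% × €5,045.00 = €353.15
Disability Insurance: 1% × €5,045.00 = €50.45
Total withheld: €504.50 + €372.83 + €353.15 + €50.45 = €1,280.93
Net pay: €5,045.00 − €1,280.93 = €3,764.07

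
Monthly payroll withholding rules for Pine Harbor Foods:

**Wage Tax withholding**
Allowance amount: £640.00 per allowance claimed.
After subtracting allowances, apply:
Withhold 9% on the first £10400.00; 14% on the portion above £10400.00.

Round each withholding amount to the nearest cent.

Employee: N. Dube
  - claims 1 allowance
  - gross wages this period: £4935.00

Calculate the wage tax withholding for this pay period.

£386.55

Wage Tax: taxable = £4935.00 − 1×£640.00 = £4295.00
  9% × £4295.00 = £386.55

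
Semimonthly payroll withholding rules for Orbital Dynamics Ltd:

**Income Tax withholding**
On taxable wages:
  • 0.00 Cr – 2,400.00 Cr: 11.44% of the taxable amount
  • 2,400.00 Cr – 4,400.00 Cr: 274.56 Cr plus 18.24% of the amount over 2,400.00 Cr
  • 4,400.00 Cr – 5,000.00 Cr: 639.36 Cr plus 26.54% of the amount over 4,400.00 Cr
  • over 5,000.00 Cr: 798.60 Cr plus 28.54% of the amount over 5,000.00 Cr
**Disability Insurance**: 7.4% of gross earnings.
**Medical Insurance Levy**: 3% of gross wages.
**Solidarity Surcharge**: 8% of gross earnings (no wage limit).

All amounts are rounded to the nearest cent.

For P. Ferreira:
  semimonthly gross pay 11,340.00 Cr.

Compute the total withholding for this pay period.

4,694.60 Cr

Income Tax: taxable = 11,340.00 Cr
  798.60 Cr + 28.54% × (11,340.00 Cr − 5,000.00 Cr) = 798.60 Cr + 28.54% × 6,340.00 Cr = 2,608.04 Cr
Disability Insurance: 7.4% × 11,340.00 Cr = 839.16 Cr
Medical Insurance Levy: 3% × 11,340.00 Cr = 340.20 Cr
Solidarity Surcharge: 8% × 11,340.00 Cr = 907.20 Cr
Total: 2,608.04 Cr + 839.16 Cr + 340.20 Cr + 907.20 Cr = 4,694.60 Cr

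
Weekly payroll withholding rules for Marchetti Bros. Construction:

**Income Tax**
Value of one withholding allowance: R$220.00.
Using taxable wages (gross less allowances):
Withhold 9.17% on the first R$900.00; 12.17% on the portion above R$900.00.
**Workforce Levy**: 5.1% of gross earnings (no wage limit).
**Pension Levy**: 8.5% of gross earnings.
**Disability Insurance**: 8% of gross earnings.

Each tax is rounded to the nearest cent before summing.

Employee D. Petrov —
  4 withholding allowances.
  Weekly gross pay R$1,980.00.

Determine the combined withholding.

R$534.55

Income Tax: taxable = R$1,980.00 − 4×R$220.00 = R$1,100.00
  R$82.53 + 12.17% × (R$1,100.00 − R$900.00) = R$82.53 + 12.17% × R$200.00 = R$106.87
Workforce Levy: 5.1% × R$1,980.00 = R$100.98
Pension Levy: 8.5% × R$1,980.00 = R$168.30
Disability Insurance: 8% × R$1,980.00 = R$158.40
Total: R$106.87 + R$100.98 + R$168.30 + R$158.40 = R$534.55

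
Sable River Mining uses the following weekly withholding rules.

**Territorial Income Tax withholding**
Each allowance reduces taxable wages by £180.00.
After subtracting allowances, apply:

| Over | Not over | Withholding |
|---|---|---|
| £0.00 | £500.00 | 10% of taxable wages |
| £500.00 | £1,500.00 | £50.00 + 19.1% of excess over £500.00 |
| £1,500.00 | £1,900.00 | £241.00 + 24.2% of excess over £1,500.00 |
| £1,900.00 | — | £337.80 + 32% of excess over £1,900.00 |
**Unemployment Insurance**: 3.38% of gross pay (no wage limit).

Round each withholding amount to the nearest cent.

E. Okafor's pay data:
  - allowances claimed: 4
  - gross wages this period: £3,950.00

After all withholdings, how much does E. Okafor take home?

Territorial Income Tax: taxable = £3,950.00 − 4×£180.00 = £3,230.00
  £337.80 + 32% × (£3,230.00 − £1,900.00) = £337.80 + 32% × £1,330.00 = £763.40
Unemployment Insurance: 3.38% × £3,950.00 = £133.51
Total withheld: £763.40 + £133.51 = £896.91
Net pay: £3,950.00 − £896.91 = £3,053.09

£3,053.09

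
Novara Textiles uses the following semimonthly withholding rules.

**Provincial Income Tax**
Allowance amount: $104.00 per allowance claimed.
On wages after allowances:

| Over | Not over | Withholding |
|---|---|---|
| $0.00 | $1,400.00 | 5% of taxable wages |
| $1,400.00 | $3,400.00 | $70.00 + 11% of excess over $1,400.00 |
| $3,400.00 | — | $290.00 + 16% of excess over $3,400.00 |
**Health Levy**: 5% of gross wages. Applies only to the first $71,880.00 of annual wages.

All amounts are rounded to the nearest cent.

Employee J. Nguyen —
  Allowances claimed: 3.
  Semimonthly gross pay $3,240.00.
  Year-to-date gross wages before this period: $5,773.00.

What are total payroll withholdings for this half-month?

$400.08

Provincial Income Tax: taxable = $3,240.00 − 3×$104.00 = $2,928.00
  $70.00 + 11% × ($2,928.00 − $1,400.00) = $70.00 + 11% × $1,528.00 = $238.08
Health Levy: 5% × $3,240.00 = $162.00
Total: $238.08 + $162.00 = $400.08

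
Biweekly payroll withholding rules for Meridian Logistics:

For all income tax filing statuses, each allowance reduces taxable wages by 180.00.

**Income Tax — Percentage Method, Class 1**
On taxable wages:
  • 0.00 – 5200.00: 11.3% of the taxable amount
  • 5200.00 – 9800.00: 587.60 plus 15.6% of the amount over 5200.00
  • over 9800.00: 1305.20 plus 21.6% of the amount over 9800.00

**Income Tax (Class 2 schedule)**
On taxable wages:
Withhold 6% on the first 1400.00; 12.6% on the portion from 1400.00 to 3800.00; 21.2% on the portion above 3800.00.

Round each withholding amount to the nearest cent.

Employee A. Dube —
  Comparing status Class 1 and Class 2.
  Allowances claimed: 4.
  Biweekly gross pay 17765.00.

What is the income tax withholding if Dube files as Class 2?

3194.34

Income Tax (Class 2): taxable = 17765.00 − 4×180.00 = 17045.00
  386.40 + 21.2% × (17045.00 − 3800.00) = 386.40 + 21.2% × 13245.00 = 3194.34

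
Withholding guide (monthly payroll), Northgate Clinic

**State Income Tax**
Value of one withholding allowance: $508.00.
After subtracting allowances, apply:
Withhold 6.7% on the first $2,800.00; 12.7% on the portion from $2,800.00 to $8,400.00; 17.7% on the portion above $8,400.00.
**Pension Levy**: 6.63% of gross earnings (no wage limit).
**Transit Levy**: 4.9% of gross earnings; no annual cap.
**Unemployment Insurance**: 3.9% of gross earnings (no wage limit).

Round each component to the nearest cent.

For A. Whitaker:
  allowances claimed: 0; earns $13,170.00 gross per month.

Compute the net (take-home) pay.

State Income Tax: taxable = $13,170.00
  $898.80 + 17.7% × ($13,170.00 − $8,400.00) = $898.80 + 17.7% × $4,770.00 = $1,743.09
Pension Levy: 6.63% × $13,170.00 = $873.17
Transit Levy: 4.9% × $13,170.00 = $645.33
Unemployment Insurance: 3.9% × $13,170.00 = $513.63
Total withheld: $1,743.09 + $873.17 + $645.33 + $513.63 = $3,775.22
Net pay: $13,170.00 − $3,775.22 = $9,394.78

$9,394.78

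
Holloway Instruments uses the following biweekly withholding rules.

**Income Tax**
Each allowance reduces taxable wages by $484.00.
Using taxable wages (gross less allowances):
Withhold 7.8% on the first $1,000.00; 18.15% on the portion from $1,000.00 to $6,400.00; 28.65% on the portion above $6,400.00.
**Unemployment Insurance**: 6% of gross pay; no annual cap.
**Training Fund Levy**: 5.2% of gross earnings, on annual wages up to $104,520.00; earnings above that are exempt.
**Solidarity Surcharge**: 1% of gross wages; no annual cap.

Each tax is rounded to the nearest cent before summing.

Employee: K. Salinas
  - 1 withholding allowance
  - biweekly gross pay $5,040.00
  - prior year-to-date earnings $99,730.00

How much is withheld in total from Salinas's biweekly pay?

Income Tax: taxable = $5,040.00 − 1×$484.00 = $4,556.00
  $78.00 + 18.15% × ($4,556.00 − $1,000.00) = $78.00 + 18.15% × $3,556.00 = $723.41
Unemployment Insurance: 6% × $5,040.00 = $302.40
Training Fund Levy: cap $104,520.00 − YTD $99,730.00 = $4,790.00 subject; 5.2% × $4,790.00 = $249.08
Solidarity Surcharge: 1% × $5,040.00 = $50.40
Total: $723.41 + $302.40 + $249.08 + $50.40 = $1,325.29

$1,325.29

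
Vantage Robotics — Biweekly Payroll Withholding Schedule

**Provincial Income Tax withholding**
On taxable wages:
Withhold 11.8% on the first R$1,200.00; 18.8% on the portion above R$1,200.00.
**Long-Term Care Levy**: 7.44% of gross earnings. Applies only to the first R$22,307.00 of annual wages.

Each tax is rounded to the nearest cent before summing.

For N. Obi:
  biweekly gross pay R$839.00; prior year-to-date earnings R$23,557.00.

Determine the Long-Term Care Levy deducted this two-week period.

Long-Term Care Levy: YTD R$23,557.00 ≥ cap R$22,307.00 → R$0.00

R$0.00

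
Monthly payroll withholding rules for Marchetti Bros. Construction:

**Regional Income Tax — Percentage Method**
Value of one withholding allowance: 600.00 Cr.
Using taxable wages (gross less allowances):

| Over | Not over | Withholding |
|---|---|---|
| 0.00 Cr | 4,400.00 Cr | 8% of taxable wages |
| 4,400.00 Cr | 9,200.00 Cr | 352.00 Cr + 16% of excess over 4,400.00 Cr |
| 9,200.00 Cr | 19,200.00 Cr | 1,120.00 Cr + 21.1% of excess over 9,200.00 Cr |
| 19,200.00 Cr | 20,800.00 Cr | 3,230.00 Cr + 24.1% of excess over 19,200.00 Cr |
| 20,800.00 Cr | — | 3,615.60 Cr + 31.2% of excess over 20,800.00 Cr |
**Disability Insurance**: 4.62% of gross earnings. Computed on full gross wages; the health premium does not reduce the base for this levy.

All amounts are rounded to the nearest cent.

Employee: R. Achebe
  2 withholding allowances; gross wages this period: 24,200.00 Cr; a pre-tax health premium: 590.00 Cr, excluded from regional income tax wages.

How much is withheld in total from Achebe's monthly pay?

5,235.96 Cr

Regional Income Tax: taxable = 24,200.00 Cr − 590.00 Cr − 2×600.00 Cr = 22,410.00 Cr
  3,615.60 Cr + 31.2% × (22,410.00 Cr − 20,800.00 Cr) = 3,615.60 Cr + 31.2% × 1,610.00 Cr = 4,117.92 Cr
Disability Insurance: 4.62% × 24,200.00 Cr = 1,118.04 Cr
Total: 4,117.92 Cr + 1,118.04 Cr = 5,235.96 Cr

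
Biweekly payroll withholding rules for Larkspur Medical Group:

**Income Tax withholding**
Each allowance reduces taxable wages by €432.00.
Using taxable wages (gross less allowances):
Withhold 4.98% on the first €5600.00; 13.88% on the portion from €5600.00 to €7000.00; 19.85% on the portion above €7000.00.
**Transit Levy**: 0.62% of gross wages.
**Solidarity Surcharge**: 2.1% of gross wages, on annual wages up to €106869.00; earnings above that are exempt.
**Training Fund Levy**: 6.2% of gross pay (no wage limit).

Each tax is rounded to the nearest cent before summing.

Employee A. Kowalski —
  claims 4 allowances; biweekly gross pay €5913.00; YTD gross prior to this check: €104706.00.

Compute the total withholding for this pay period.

€657.10

Income Tax: taxable = €5913.00 − 4×€432.00 = €4185.00
  4.98% × €4185.00 = €208.41
Transit Levy: 0.62% × €5913.00 = €36.66
Solidarity Surcharge: cap €106869.00 − YTD €104706.00 = €2163.00 subject; 2.1% × €2163.00 = €45.42
Training Fund Levy: 6.2% × €5913.00 = €366.61
Total: €208.41 + €36.66 + €45.42 + €366.61 = €657.10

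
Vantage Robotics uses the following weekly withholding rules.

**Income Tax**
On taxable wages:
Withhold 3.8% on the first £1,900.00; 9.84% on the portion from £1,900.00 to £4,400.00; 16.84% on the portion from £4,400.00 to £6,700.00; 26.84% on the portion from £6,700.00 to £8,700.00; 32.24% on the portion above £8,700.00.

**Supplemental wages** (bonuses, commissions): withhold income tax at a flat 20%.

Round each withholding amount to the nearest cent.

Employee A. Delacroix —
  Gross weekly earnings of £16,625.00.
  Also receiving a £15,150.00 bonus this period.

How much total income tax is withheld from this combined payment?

£6,827.34

Income Tax: taxable = £16,625.00
  £1,242.32 + 32.24% × (£16,625.00 − £8,700.00) = £1,242.32 + 32.24% × £7,925.00 = £3,797.34
Supplemental (20% flat on bonus): 20% × £15,150.00 = £3,030.00
Total income tax: £3,797.34 + £3,030.00 = £6,827.34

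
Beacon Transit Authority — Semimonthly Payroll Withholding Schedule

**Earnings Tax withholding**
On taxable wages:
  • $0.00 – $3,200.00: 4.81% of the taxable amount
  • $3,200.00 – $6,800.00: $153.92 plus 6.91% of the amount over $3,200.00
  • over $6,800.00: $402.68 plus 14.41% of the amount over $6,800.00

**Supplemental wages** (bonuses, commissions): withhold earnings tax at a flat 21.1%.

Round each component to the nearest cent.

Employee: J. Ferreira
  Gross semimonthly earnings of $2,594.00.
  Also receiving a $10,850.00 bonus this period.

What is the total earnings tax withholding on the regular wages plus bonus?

$2,414.12

Earnings Tax: taxable = $2,594.00
  4.81% × $2,594.00 = $124.77
Supplemental (21.1% flat on bonus): 21.1% × $10,850.00 = $2,289.35
Total earnings tax: $124.77 + $2,289.35 = $2,414.12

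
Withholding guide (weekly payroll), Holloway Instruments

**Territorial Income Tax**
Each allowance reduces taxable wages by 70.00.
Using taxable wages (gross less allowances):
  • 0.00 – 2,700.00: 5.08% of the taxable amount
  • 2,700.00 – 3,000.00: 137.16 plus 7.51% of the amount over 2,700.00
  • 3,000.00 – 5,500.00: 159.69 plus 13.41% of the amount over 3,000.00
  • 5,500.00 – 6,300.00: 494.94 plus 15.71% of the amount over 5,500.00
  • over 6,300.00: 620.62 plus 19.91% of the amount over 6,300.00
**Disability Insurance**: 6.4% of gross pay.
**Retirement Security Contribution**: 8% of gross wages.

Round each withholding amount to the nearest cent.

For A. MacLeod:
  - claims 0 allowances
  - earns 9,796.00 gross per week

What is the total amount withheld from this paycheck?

2,727.29

Territorial Income Tax: taxable = 9,796.00
  620.62 + 19.91% × (9,796.00 − 6,300.00) = 620.62 + 19.91% × 3,496.00 = 1,316.67
Disability Insurance: 6.4% × 9,796.00 = 626.94
Retirement Security Contribution: 8% × 9,796.00 = 783.68
Total: 1,316.67 + 626.94 + 783.68 = 2,727.29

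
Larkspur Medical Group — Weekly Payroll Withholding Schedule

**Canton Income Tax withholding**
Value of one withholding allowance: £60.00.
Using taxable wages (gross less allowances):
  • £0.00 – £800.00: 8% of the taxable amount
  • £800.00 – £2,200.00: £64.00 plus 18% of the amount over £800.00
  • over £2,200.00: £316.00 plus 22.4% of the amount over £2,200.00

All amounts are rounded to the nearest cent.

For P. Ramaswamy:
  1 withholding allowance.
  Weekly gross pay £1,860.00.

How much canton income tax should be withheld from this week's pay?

£244.00

Canton Income Tax: taxable = £1,860.00 − 1×£60.00 = £1,800.00
  £64.00 + 18% × (£1,800.00 − £800.00) = £64.00 + 18% × £1,000.00 = £244.00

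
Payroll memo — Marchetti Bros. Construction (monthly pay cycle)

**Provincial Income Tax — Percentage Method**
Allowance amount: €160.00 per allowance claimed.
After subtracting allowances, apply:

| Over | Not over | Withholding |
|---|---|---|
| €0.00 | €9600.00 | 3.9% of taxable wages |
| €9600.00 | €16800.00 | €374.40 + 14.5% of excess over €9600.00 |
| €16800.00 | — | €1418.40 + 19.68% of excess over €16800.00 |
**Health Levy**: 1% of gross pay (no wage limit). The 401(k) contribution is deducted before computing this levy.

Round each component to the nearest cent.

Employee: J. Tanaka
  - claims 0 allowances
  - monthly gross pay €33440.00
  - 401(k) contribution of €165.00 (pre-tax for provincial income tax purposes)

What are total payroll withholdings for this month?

Provincial Income Tax: taxable = €33440.00 − €165.00 = €33275.00
  €1418.40 + 19.68% × (€33275.00 − €16800.00) = €1418.40 + 19.68% × €16475.00 = €4660.68
Health Levy: 1% × €33275.00 = €332.75
Total: €4660.68 + €332.75 = €4993.43

€4993.43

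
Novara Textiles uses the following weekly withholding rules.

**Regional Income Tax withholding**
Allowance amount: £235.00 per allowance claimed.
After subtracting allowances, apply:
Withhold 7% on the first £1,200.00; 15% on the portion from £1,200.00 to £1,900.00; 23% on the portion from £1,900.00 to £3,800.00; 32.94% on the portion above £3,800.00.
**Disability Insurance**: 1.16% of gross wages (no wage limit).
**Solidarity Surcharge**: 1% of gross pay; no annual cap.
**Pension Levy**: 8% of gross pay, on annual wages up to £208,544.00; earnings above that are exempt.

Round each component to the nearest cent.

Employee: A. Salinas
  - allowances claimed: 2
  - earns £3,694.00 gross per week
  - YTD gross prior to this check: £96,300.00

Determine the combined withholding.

Regional Income Tax: taxable = £3,694.00 − 2×£235.00 = £3,224.00
  £189.00 + 23% × (£3,224.00 − £1,900.00) = £189.00 + 23% × £1,324.00 = £493.52
Disability Insurance: 1.16% × £3,694.00 = £42.85
Solidarity Surcharge: 1% × £3,694.00 = £36.94
Pension Levy: 8% × £3,694.00 = £295.52
Total: £493.52 + £42.85 + £36.94 + £295.52 = £868.83

£868.83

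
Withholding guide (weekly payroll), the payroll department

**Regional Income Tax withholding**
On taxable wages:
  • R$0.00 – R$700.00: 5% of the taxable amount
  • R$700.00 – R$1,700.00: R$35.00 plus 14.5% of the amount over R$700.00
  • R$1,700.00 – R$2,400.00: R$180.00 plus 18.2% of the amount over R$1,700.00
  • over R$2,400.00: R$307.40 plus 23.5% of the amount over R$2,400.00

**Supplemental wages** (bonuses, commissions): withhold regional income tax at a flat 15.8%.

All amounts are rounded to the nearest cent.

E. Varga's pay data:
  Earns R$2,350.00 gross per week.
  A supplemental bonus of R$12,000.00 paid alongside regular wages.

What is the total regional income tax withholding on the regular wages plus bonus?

R$2,194.30

Regional Income Tax: taxable = R$2,350.00
  R$180.00 + 18.2% × (R$2,350.00 − R$1,700.00) = R$180.00 + 18.2% × R$650.00 = R$298.30
Supplemental (15.8% flat on bonus): 15.8% × R$12,000.00 = R$1,896.00
Total regional income tax: R$298.30 + R$1,896.00 = R$2,194.30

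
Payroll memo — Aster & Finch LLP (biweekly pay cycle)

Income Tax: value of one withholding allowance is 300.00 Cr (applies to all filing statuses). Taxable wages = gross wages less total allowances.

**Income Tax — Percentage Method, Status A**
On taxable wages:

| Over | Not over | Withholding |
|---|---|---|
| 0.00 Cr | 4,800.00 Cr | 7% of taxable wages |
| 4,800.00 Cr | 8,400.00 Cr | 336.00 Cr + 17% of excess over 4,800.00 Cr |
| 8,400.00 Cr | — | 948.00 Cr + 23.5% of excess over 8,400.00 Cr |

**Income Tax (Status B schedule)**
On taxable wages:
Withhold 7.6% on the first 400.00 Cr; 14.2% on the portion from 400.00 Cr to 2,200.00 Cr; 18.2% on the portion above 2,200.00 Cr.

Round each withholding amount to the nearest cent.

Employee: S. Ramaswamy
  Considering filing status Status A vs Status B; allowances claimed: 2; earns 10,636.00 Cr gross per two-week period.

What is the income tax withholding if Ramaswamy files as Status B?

1,712.15 Cr

Income Tax (Status B): taxable = 10,636.00 Cr − 2×300.00 Cr = 10,036.00 Cr
  286.00 Cr + 18.2% × (10,036.00 Cr − 2,200.00 Cr) = 286.00 Cr + 18.2% × 7,836.00 Cr = 1,712.15 Cr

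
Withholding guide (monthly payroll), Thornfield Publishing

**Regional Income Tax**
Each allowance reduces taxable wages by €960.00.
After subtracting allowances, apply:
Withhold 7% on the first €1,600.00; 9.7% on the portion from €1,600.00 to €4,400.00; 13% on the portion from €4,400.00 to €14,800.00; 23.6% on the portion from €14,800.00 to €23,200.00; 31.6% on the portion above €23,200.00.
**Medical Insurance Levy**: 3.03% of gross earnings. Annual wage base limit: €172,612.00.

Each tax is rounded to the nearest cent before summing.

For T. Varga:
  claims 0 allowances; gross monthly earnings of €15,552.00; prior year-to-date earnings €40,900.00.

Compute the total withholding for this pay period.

Regional Income Tax: taxable = €15,552.00
  €1,735.60 + 23.6% × (€15,552.00 − €14,800.00) = €1,735.60 + 23.6% × €752.00 = €1,913.07
Medical Insurance Levy: 3.03% × €15,552.00 = €471.23
Total: €1,913.07 + €471.23 = €2,384.30

€2,384.30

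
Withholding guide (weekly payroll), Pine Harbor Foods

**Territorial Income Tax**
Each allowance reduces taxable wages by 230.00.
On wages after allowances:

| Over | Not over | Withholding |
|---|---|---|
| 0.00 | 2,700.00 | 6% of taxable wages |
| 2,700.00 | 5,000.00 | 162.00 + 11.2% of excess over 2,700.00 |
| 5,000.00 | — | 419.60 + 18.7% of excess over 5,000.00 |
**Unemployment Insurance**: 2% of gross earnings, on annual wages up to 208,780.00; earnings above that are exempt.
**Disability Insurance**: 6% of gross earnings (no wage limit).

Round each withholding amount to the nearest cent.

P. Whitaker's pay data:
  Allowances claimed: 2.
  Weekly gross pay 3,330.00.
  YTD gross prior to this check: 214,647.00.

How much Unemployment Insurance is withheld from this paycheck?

Unemployment Insurance: YTD 214,647.00 ≥ cap 208,780.00 → 0.00

0.00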